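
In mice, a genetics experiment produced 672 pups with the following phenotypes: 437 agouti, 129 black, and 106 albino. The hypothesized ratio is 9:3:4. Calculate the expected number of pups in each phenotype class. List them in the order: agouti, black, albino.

378, 126, 168

Expected counts for N = 672 under a 9:3:4 ratio (total parts = 16):
  agouti: 672 × 9/16 = 378
  black: 672 × 3/16 = 126
  albino: 672 × 4/16 = 168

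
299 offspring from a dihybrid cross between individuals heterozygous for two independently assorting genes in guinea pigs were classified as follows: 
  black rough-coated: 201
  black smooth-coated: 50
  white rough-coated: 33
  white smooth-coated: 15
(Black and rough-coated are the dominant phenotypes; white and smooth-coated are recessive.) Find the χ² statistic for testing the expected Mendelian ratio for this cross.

17.272

A dihybrid F₂ with independent assortment and complete dominance at both loci gives a 9:3:3:1 phenotypic ratio.
Under the 9:3:3:1 hypothesis (Σ ratio = 16, N = 299):
  black rough-coated: 299 × 9/16 = 168.1875
  black smooth-coated: 299 × 3/16 = 56.0625
  white rough-coated: 299 × 3/16 = 56.0625
  white smooth-coated: 299 × 1/16 = 18.6875
χ² = Σ (O − E)² / E
  black rough-coated: (201 − 168.1875)² / 168.1875 = 6.4015
  black smooth-coated: (50 − 56.0625)² / 56.0625 = 0.6556
  white rough-coated: (33 − 56.0625)² / 56.0625 = 9.4872
  white smooth-coated: (15 − 18.6875)² / 18.6875 = 0.7276
χ² = 6.4015 + 0.6556 + 9.4872 + 0.7276 = 17.2719 ≈ 17.272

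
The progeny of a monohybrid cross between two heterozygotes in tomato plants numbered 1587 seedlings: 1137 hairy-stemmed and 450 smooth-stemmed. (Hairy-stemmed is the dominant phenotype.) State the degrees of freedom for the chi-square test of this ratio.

1

For a monohybrid cross between heterozygotes with complete dominance, the expected phenotypic ratio is 3:1.
A goodness-of-fit test with 2 phenotype classes has df = 2 − 1 = 1.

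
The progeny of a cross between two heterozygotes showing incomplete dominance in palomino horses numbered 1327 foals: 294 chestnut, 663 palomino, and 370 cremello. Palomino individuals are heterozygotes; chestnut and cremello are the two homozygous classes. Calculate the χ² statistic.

8.706

With incomplete dominance, a heterozygote × heterozygote cross gives a 1:2:1 phenotypic ratio.
Expected counts for N = 1327 under a 1:2:1 ratio (total parts = 4):
  chestnut: 1327 × 1/4 = 331.75
  palomino: 1327 × 2/4 = 663.5
  cremello: 1327 × 1/4 = 331.75
χ² = Σ (O − E)² / E
  chestnut: (294 − 331.75)² / 331.75 = 4.2956
  palomino: (663 − 663.5)² / 663.5 = 0.0004
  cremello: (370 − 331.75)² / 331.75 = 4.4101
χ² = 4.2956 + 0.0004 + 4.4101 = 8.7061 ≈ 8.706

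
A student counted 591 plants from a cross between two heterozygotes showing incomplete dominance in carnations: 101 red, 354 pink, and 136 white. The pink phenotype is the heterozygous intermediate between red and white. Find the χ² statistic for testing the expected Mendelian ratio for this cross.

27.308

With incomplete dominance, a heterozygote × heterozygote cross gives a 1:2:1 phenotypic ratio.
Expected counts for N = 591 under a 1:2:1 ratio (total parts = 4):
  red: 591 × 1/4 = 147.75
  pink: 591 × 2/4 = 295.5
  white: 591 × 1/4 = 147.75
χ² = Σ (O − E)² / E
  red: (101 − 147.75)² / 147.75 = 14.7923
  pink: (354 − 295.5)² / 295.5 = 11.5812
  white: (136 − 147.75)² / 147.75 = 0.9344
χ² = 14.7923 + 11.5812 + 0.9344 = 27.3079 ≈ 27.308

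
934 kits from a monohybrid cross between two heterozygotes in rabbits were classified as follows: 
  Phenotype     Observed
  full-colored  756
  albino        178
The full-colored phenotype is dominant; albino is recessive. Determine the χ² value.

For a monohybrid cross between heterozygotes with complete dominance, the expected phenotypic ratio is 3:1.
Under the 3:1 hypothesis (Σ ratio = 4, N = 934):
  full-colored: 934 × 3/4 = 700.5
  albino: 934 × 1/4 = 233.5
χ² = Σ (O − E)² / E
  full-colored: (756 − 700.5)² / 700.5 = 4.3972
  albino: (178 − 233.5)² / 233.5 = 13.1916
χ² = 4.3972 + 13.1916 = 17.5888 ≈ 17.589

17.589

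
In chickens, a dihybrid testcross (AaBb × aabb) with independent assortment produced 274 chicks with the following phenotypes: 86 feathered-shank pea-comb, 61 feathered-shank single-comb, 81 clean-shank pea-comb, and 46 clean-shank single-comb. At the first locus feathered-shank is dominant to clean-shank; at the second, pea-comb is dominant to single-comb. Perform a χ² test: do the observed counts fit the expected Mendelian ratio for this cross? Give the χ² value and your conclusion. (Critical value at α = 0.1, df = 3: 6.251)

A dihybrid testcross with independent assortment gives a 1:1:1:1 ratio.
Expected counts for N = 274 under a 1:1:1:1 ratio (total parts = 4):
  feathered-shank pea-comb: 274 × 1/4 = 68.5
  feathered-shank single-comb: 274 × 1/4 = 68.5
  clean-shank pea-comb: 274 × 1/4 = 68.5
  clean-shank single-comb: 274 × 1/4 = 68.5
χ² = Σ (O − E)² / E
  feathered-shank pea-comb: (86 − 68.5)² / 68.5 = 4.4708
  feathered-shank single-comb: (61 − 68.5)² / 68.5 = 0.8212
  clean-shank pea-comb: (81 − 68.5)² / 68.5 = 2.2810
  clean-shank single-comb: (46 − 68.5)² / 68.5 = 7.3905
χ² = 4.4708 + 0.8212 + 2.2810 + 7.3905 = 14.9635 ≈ 14.964
Degrees of freedom = 4 − 1 = 3; critical value at α = 0.1 is 6.251.
Since 14.964 > 6.251, we reject the null hypothesis — the data do not fit the 1:1:1:1 ratio.

14.964; not consistent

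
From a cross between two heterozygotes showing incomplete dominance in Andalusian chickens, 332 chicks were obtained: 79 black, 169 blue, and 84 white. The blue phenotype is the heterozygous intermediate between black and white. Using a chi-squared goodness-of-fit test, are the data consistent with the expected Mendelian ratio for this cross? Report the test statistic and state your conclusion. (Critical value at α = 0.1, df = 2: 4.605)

With incomplete dominance, a heterozygote × heterozygote cross gives a 1:2:1 phenotypic ratio.
Expected counts for N = 332 under a 1:2:1 ratio (total parts = 4):
  black: 332 × 1/4 = 83
  blue: 332 × 2/4 = 166
  white: 332 × 1/4 = 83
χ² = Σ (O − E)² / E
  black: (79 − 83)² / 83 = 0.1928
  blue: (169 − 166)² / 166 = 0.0542
  white: (84 − 83)² / 83 = 0.0120
χ² = 0.1928 + 0.0542 + 0.0120 = 0.259
Degrees of freedom = 3 − 1 = 2; critical value at α = 0.1 is 4.605.
Since 0.259 < 4.605, we fail to reject the null hypothesis — the data are consistent with the 1:2:1 ratio.

0.259; consistent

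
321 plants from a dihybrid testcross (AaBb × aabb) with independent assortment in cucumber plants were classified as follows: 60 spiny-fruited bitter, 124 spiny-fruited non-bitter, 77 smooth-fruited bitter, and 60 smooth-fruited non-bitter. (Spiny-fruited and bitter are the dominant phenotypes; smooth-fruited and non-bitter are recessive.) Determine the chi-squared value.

A dihybrid testcross with independent assortment gives a 1:1:1:1 ratio.
Expected counts for N = 321 under a 1:1:1:1 ratio (total parts = 4):
  spiny-fruited bitter: 321 × 1/4 = 80.25
  spiny-fruited non-bitter: 321 × 1/4 = 80.25
  smooth-fruited bitter: 321 × 1/4 = 80.25
  smooth-fruited non-bitter: 321 × 1/4 = 80.25
χ² = Σ (O − E)² / E
  spiny-fruited bitter: (60 − 80.25)² / 80.25 = 5.1098
  spiny-fruited non-bitter: (124 − 80.25)² / 80.25 = 23.8512
  smooth-fruited bitter: (77 − 80.25)² / 80.25 = 0.1316
  smooth-fruited non-bitter: (60 − 80.25)² / 80.25 = 5.1098
χ² = 5.1098 + 23.8512 + 0.1316 + 5.1098 = 34.2024 ≈ 34.202

34.202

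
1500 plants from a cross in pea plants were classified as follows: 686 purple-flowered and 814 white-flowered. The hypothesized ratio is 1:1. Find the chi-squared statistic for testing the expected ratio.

Expected counts for N = 1500 under a 1:1 ratio (total parts = 2):
  purple-flowered: 1500 × 1/2 = 750
  white-flowered: 1500 × 1/2 = 750
χ² = Σ (O − E)² / E
  purple-flowered: (686 − 750)² / 750 = 5.4613
  white-flowered: (814 − 750)² / 750 = 5.4613
χ² = 5.4613 + 5.4613 = 10.9226 ≈ 10.923

10.923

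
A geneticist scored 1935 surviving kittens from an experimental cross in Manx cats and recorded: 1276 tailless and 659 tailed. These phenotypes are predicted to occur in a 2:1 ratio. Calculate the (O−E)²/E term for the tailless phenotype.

The 2:1 ratio has 3 parts, so with N = 1935 the expected counts are:
  tailless: 1935 × 2/3 = 1290
  tailed: 1935 × 1/3 = 645
Contribution of tailless: (1276 − 1290)² / 1290 = 0.1519

0.152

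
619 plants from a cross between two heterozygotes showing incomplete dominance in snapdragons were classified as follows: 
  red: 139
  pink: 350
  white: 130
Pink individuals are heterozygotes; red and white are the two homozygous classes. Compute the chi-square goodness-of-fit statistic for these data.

With incomplete dominance, a heterozygote × heterozygote cross gives a 1:2:1 phenotypic ratio.
Expected counts for N = 619 under a 1:2:1 ratio (total parts = 4):
  red: 619 × 1/4 = 154.75
  pink: 619 × 2/4 = 309.5
  white: 619 × 1/4 = 154.75
χ² = Σ (O − E)² / E
  red: (139 − 154.75)² / 154.75 = 1.6030
  pink: (350 − 309.5)² / 309.5 = 5.2997
  white: (130 − 154.75)² / 154.75 = 3.9584
χ² = 1.6030 + 5.2997 + 3.9584 = 10.8611 ≈ 10.861

10.861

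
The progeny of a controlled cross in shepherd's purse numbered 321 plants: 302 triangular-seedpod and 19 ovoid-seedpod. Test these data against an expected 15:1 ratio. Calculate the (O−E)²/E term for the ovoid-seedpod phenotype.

Expected counts for N = 321 under a 15:1 ratio (total parts = 16):
  triangular-seedpod: 321 × 15/16 = 300.9375
  ovoid-seedpod: 321 × 1/16 = 20.0625
Contribution of ovoid-seedpod: (19 − 20.0625)² / 20.0625 = 0.0563

0.056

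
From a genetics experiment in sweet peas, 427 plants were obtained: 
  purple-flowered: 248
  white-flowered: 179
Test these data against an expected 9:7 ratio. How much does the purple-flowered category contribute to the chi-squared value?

The 9:7 ratio has 16 parts, so with N = 427 the expected counts are:
  purple-flowered: 427 × 9/16 = 240.1875
  white-flowered: 427 × 7/16 = 186.8125
Contribution of purple-flowered: (248 − 240.1875)² / 240.1875 = 0.2541

0.254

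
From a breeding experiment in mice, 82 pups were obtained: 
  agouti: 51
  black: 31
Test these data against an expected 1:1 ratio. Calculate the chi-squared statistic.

The 1:1 ratio has 2 parts, so with N = 82 the expected counts are:
  agouti: 82 × 1/2 = 41
  black: 82 × 1/2 = 41
χ² = Σ (O − E)² / E
  agouti: (51 − 41)² / 41 = 2.4390
  black: (31 − 41)² / 41 = 2.4390
χ² = 2.4390 + 2.4390 = 4.878

4.878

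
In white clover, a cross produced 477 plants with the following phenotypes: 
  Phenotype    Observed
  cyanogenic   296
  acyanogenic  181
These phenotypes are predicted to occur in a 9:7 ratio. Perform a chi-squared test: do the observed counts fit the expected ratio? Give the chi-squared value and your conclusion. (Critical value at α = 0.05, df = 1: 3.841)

The 9:7 ratio has 16 parts, so with N = 477 the expected counts are:
  cyanogenic: 477 × 9/16 = 268.3125
  acyanogenic: 477 × 7/16 = 208.6875
χ² = Σ (O − E)² / E
  cyanogenic: (296 − 268.3125)² / 268.3125 = 2.8571
  acyanogenic: (181 − 208.6875)² / 208.6875 = 3.6734
χ² = 2.8571 + 3.6734 = 6.5305 ≈ 6.531
Degrees of freedom = 2 − 1 = 1; critical value at α = 0.05 is 3.841.
Since 6.531 > 3.841, we reject the null hypothesis — the data do not fit the 9:7 ratio.

6.531; not consistent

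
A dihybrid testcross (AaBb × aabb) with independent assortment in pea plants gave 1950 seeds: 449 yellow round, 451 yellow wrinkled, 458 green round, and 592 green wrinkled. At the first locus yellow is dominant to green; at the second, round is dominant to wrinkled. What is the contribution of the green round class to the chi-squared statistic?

1.785

A dihybrid testcross with independent assortment gives a 1:1:1:1 ratio.
Total ratio parts = 4. Expected numbers out of 1950:
  yellow round: 1950 × 1/4 = 487.5
  yellow wrinkled: 1950 × 1/4 = 487.5
  green round: 1950 × 1/4 = 487.5
  green wrinkled: 1950 × 1/4 = 487.5
Contribution of green round: (458 − 487.5)² / 487.5 = 1.7851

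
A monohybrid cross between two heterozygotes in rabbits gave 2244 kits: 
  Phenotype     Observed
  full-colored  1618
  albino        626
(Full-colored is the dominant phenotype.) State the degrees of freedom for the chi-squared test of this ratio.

1

For a monohybrid cross between heterozygotes with complete dominance, the expected phenotypic ratio is 3:1.
A goodness-of-fit test with 2 phenotype classes has df = 2 − 1 = 1.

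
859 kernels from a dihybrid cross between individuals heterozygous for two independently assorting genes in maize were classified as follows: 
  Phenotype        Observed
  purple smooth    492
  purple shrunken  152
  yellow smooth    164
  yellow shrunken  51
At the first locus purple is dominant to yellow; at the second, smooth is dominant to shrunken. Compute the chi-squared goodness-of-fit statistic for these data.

A dihybrid F₂ with independent assortment and complete dominance at both loci gives a 9:3:3:1 phenotypic ratio.
Under the 9:3:3:1 hypothesis (Σ ratio = 16, N = 859):
  purple smooth: 859 × 9/16 = 483.1875
  purple shrunken: 859 × 3/16 = 161.0625
  yellow smooth: 859 × 3/16 = 161.0625
  yellow shrunken: 859 × 1/16 = 53.6875
χ² = Σ (O − E)² / E
  purple smooth: (492 − 483.1875)² / 483.1875 = 0.1607
  purple shrunken: (152 − 161.0625)² / 161.0625 = 0.5099
  yellow smooth: (164 − 161.0625)² / 161.0625 = 0.0536
  yellow shrunken: (51 − 53.6875)² / 53.6875 = 0.1345
χ² = 0.1607 + 0.5099 + 0.0536 + 0.1345 = 0.8587 ≈ 0.859

0.859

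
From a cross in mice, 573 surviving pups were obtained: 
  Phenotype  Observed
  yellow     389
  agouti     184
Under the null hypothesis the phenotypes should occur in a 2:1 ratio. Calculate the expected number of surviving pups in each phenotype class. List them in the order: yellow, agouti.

Expected counts for N = 573 under a 2:1 ratio (total parts = 3):
  yellow: 573 × 2/3 = 382
  agouti: 573 × 1/3 = 191

382, 191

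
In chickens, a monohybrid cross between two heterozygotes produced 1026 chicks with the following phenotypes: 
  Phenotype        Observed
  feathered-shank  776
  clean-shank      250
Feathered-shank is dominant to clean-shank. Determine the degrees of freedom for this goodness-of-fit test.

1

For a monohybrid cross between heterozygotes with complete dominance, the expected phenotypic ratio is 3:1.
A goodness-of-fit test with 2 phenotype classes has df = 2 − 1 = 1.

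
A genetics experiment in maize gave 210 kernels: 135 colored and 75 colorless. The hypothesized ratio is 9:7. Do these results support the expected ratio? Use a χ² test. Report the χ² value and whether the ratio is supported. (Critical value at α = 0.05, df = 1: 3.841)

5.510; not consistent

Expected counts for N = 210 under a 9:7 ratio (total parts = 16):
  colored: 210 × 9/16 = 118.125
  colorless: 210 × 7/16 = 91.875
χ² = Σ (O − E)² / E
  colored: (135 − 118.125)² / 118.125 = 2.4107
  colorless: (75 − 91.875)² / 91.875 = 3.0995
χ² = 2.4107 + 3.0995 = 5.5102 ≈ 5.510
Degrees of freedom = 2 − 1 = 1; critical value at α = 0.05 is 3.841.
Since 5.510 > 3.841, we reject the null hypothesis — the data do not fit the 9:7 ratio.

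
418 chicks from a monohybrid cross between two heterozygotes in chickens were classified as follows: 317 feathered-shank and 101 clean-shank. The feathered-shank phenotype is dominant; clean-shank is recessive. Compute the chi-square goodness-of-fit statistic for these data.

0.156

For a monohybrid cross between heterozygotes with complete dominance, the expected phenotypic ratio is 3:1.
Under the 3:1 hypothesis (Σ ratio = 4, N = 418):
  feathered-shank: 418 × 3/4 = 313.5
  clean-shank: 418 × 1/4 = 104.5
χ² = Σ (O − E)² / E
  feathered-shank: (317 − 313.5)² / 313.5 = 0.0391
  clean-shank: (101 − 104.5)² / 104.5 = 0.1172
χ² = 0.0391 + 0.1172 = 0.1563 ≈ 0.156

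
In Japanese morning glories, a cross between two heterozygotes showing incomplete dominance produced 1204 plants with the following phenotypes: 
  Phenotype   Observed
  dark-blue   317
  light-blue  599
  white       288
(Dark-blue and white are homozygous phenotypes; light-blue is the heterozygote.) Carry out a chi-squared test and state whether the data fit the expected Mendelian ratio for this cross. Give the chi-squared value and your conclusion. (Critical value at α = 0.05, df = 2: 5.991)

1.427; consistent

With incomplete dominance, a heterozygote × heterozygote cross gives a 1:2:1 phenotypic ratio.
Under the 1:2:1 hypothesis (Σ ratio = 4, N = 1204):
  dark-blue: 1204 × 1/4 = 301
  light-blue: 1204 × 2/4 = 602
  white: 1204 × 1/4 = 301
χ² = Σ (O − E)² / E
  dark-blue: (317 − 301)² / 301 = 0.8505
  light-blue: (599 − 602)² / 602 = 0.0150
  white: (288 − 301)² / 301 = 0.5615
χ² = 0.8505 + 0.0150 + 0.5615 = 1.427
Degrees of freedom = 3 − 1 = 2; critical value at α = 0.05 is 5.991.
Since 1.427 < 5.991, we fail to reject the null hypothesis — the data are consistent with the 1:2:1 ratio.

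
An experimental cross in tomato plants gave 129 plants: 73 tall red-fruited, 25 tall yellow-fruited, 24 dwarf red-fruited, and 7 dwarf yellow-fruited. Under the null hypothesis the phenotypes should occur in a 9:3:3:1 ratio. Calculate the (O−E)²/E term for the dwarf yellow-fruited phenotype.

0.140

Expected counts for N = 129 under a 9:3:3:1 ratio (total parts = 16):
  tall red-fruited: 129 × 9/16 = 72.5625
  tall yellow-fruited: 129 × 3/16 = 24.1875
  dwarf red-fruited: 129 × 3/16 = 24.1875
  dwarf yellow-fruited: 129 × 1/16 = 8.0625
Contribution of dwarf yellow-fruited: (7 − 8.0625)² / 8.0625 = 0.1400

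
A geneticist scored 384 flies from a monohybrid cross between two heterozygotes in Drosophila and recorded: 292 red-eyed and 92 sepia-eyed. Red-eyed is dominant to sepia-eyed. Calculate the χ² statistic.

0.222

For a monohybrid cross between heterozygotes with complete dominance, the expected phenotypic ratio is 3:1.
Total ratio parts = 4. Expected numbers out of 384:
  red-eyed: 384 × 3/4 = 288
  sepia-eyed: 384 × 1/4 = 96
χ² = Σ (O − E)² / E
  red-eyed: (292 − 288)² / 288 = 0.0556
  sepia-eyed: (92 − 96)² / 96 = 0.1667
χ² = 0.0556 + 0.1667 = 0.2223 ≈ 0.222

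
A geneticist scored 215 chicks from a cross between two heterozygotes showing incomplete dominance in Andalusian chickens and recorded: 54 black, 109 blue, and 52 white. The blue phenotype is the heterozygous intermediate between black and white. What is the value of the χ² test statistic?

With incomplete dominance, a heterozygote × heterozygote cross gives a 1:2:1 phenotypic ratio.
Total ratio parts = 4. Expected numbers out of 215:
  black: 215 × 1/4 = 53.75
  blue: 215 × 2/4 = 107.5
  white: 215 × 1/4 = 53.75
χ² = Σ (O − E)² / E
  black: (54 − 53.75)² / 53.75 = 0.0012
  blue: (109 − 107.5)² / 107.5 = 0.0209
  white: (52 − 53.75)² / 53.75 = 0.0570
χ² = 0.0012 + 0.0209 + 0.0570 = 0.0791 ≈ 0.079

0.079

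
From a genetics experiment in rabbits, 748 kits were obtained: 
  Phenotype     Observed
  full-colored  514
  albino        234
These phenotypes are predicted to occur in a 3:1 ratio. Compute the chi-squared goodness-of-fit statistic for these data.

Under the 3:1 hypothesis (Σ ratio = 4, N = 748):
  full-colored: 748 × 3/4 = 561
  albino: 748 × 1/4 = 187
χ² = Σ (O − E)² / E
  full-colored: (514 − 561)² / 561 = 3.9376
  albino: (234 − 187)² / 187 = 11.8128
χ² = 3.9376 + 11.8128 = 15.7504 ≈ 15.750

15.750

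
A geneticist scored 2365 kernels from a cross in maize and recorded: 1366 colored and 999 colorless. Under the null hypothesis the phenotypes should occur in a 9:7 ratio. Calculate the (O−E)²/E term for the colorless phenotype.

1.231

The 9:7 ratio has 16 parts, so with N = 2365 the expected counts are:
  colored: 2365 × 9/16 = 1330.3125
  colorless: 2365 × 7/16 = 1034.6875
Contribution of colorless: (999 − 1034.6875)² / 1034.6875 = 1.2309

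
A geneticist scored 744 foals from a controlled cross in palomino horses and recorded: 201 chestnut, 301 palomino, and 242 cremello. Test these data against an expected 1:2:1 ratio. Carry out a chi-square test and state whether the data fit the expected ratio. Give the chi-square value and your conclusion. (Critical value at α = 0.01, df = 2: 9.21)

Under the 1:2:1 hypothesis (Σ ratio = 4, N = 744):
  chestnut: 744 × 1/4 = 186
  palomino: 744 × 2/4 = 372
  cremello: 744 × 1/4 = 186
χ² = Σ (O − E)² / E
  chestnut: (201 − 186)² / 186 = 1.2097
  palomino: (301 − 372)² / 372 = 13.5511
  cremello: (242 − 186)² / 186 = 16.8602
χ² = 1.2097 + 13.5511 + 16.8602 = 31.621
Degrees of freedom = 3 − 1 = 2; critical value at α = 0.01 is 9.21.
Since 31.621 > 9.21, we reject the null hypothesis — the data do not fit the 1:2:1 ratio.

31.621; not consistent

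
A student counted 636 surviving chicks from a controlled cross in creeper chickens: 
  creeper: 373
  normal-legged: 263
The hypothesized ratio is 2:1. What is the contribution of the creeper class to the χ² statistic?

The 2:1 ratio has 3 parts, so with N = 636 the expected counts are:
  creeper: 636 × 2/3 = 424
  normal-legged: 636 × 1/3 = 212
Contribution of creeper: (373 − 424)² / 424 = 6.1344

6.134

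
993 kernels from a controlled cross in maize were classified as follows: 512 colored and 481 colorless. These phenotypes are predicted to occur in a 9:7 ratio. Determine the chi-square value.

8.872

Under the 9:7 hypothesis (Σ ratio = 16, N = 993):
  colored: 993 × 9/16 = 558.5625
  colorless: 993 × 7/16 = 434.4375
χ² = Σ (O − E)² / E
  colored: (512 − 558.5625)² / 558.5625 = 3.8815
  colorless: (481 − 434.4375)² / 434.4375 = 4.9905
χ² = 3.8815 + 4.9905 = 8.872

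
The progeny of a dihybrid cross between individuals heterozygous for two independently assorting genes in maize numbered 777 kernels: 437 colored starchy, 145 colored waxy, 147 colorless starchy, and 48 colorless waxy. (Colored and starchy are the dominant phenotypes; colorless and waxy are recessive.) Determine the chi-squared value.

A dihybrid F₂ with independent assortment and complete dominance at both loci gives a 9:3:3:1 phenotypic ratio.
Under the 9:3:3:1 hypothesis (Σ ratio = 16, N = 777):
  colored starchy: 777 × 9/16 = 437.0625
  colored waxy: 777 × 3/16 = 145.6875
  colorless starchy: 777 × 3/16 = 145.6875
  colorless waxy: 777 × 1/16 = 48.5625
χ² = Σ (O − E)² / E
  colored starchy: (437 − 437.0625)² / 437.0625 = 0.0000
  colored waxy: (145 − 145.6875)² / 145.6875 = 0.0032
  colorless starchy: (147 − 145.6875)² / 145.6875 = 0.0118
  colorless waxy: (48 − 48.5625)² / 48.5625 = 0.0065
χ² = 0.0000 + 0.0032 + 0.0118 + 0.0065 = 0.0215 ≈ 0.022

0.022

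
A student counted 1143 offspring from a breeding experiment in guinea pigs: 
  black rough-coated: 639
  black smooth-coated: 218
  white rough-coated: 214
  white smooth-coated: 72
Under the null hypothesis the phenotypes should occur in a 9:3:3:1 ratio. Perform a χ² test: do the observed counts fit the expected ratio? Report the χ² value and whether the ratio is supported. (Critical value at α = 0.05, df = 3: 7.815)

The 9:3:3:1 ratio has 16 parts, so with N = 1143 the expected counts are:
  black rough-coated: 1143 × 9/16 = 642.9375
  black smooth-coated: 1143 × 3/16 = 214.3125
  white rough-coated: 1143 × 3/16 = 214.3125
  white smooth-coated: 1143 × 1/16 = 71.4375
χ² = Σ (O − E)² / E
  black rough-coated: (639 − 642.9375)² / 642.9375 = 0.0241
  black smooth-coated: (218 − 214.3125)² / 214.3125 = 0.0634
  white rough-coated: (214 − 214.3125)² / 214.3125 = 0.0005
  white smooth-coated: (72 − 71.4375)² / 71.4375 = 0.0044
χ² = 0.0241 + 0.0634 + 0.0005 + 0.0044 = 0.0924 ≈ 0.092
Degrees of freedom = 4 − 1 = 3; critical value at α = 0.05 is 7.815.
Since 0.092 < 7.815, we fail to reject the null hypothesis — the data are consistent with the 9:3:3:1 ratio.

0.092; consistent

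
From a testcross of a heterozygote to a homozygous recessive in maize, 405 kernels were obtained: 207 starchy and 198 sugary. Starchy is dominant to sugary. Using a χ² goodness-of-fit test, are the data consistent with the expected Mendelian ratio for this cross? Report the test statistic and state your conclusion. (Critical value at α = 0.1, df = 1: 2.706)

0.200; consistent

A testcross of a heterozygote (Aa × aa) gives a 1:1 phenotypic ratio.
The 1:1 ratio has 2 parts, so with N = 405 the expected counts are:
  starchy: 405 × 1/2 = 202.5
  sugary: 405 × 1/2 = 202.5
χ² = Σ (O − E)² / E
  starchy: (207 − 202.5)² / 202.5 = 0.1000
  sugary: (198 − 202.5)² / 202.5 = 0.1000
χ² = 0.1000 + 0.1000 = 0.200
Degrees of freedom = 2 − 1 = 1; critical value at α = 0.1 is 2.706.
Since 0.200 < 2.706, we fail to reject the null hypothesis — the data are consistent with the 1:1 ratio.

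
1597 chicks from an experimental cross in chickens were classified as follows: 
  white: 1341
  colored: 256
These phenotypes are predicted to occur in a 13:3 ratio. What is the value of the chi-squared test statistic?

7.755

Total ratio parts = 16. Expected numbers out of 1597:
  white: 1597 × 13/16 = 1297.5625
  colored: 1597 × 3/16 = 299.4375
χ² = Σ (O − E)² / E
  white: (1341 − 1297.5625)² / 1297.5625 = 1.4541
  colored: (256 − 299.4375)² / 299.4375 = 6.3012
χ² = 1.4541 + 6.3012 = 7.7553 ≈ 7.755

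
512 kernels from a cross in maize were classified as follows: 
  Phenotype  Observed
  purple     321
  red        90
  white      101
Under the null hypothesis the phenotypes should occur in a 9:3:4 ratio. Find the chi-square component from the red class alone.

0.375

The 9:3:4 ratio has 16 parts, so with N = 512 the expected counts are:
  purple: 512 × 9/16 = 288
  red: 512 × 3/16 = 96
  white: 512 × 4/16 = 128
Contribution of red: (90 − 96)² / 96 = 0.3750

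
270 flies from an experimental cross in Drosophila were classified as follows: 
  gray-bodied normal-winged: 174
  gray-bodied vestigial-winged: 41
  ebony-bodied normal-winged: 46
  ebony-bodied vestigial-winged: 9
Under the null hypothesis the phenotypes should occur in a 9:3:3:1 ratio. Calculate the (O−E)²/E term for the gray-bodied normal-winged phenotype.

3.223

Expected counts for N = 270 under a 9:3:3:1 ratio (total parts = 16):
  gray-bodied normal-winged: 270 × 9/16 = 151.875
  gray-bodied vestigial-winged: 270 × 3/16 = 50.625
  ebony-bodied normal-winged: 270 × 3/16 = 50.625
  ebony-bodied vestigial-winged: 270 × 1/16 = 16.875
Contribution of gray-bodied normal-winged: (174 − 151.875)² / 151.875 = 3.2231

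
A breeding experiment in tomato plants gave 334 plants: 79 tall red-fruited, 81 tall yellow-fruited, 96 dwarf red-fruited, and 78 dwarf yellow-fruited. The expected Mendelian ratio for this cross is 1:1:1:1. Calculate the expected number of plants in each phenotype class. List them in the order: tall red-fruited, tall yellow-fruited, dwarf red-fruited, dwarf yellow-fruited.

The 1:1:1:1 ratio has 4 parts, so with N = 334 the expected counts are:
  tall red-fruited: 334 × 1/4 = 83.5
  tall yellow-fruited: 334 × 1/4 = 83.5
  dwarf red-fruited: 334 × 1/4 = 83.5
  dwarf yellow-fruited: 334 × 1/4 = 83.5

83.5, 83.5, 83.5, 83.5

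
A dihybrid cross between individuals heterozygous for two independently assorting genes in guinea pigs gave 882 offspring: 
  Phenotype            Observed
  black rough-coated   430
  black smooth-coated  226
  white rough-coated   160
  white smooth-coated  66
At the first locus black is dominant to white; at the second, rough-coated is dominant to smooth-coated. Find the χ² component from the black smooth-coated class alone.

22.225

A dihybrid F₂ with independent assortment and complete dominance at both loci gives a 9:3:3:1 phenotypic ratio.
Total ratio parts = 16. Expected numbers out of 882:
  black rough-coated: 882 × 9/16 = 496.125
  black smooth-coated: 882 × 3/16 = 165.375
  white rough-coated: 882 × 3/16 = 165.375
  white smooth-coated: 882 × 1/16 = 55.125
Contribution of black smooth-coated: (226 − 165.375)² / 165.375 = 22.2246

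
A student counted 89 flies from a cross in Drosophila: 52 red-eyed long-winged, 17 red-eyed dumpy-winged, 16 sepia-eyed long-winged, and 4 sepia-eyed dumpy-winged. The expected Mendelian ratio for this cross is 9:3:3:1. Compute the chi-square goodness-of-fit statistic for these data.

Total ratio parts = 16. Expected numbers out of 89:
  red-eyed long-winged: 89 × 9/16 = 50.0625
  red-eyed dumpy-winged: 89 × 3/16 = 16.6875
  sepia-eyed long-winged: 89 × 3/16 = 16.6875
  sepia-eyed dumpy-winged: 89 × 1/16 = 5.5625
χ² = Σ (O − E)² / E
  red-eyed long-winged: (52 − 50.0625)² / 50.0625 = 0.0750
  red-eyed dumpy-winged: (17 − 16.6875)² / 16.6875 = 0.0059
  sepia-eyed long-winged: (16 − 16.6875)² / 16.6875 = 0.0283
  sepia-eyed dumpy-winged: (4 − 5.5625)² / 5.5625 = 0.4389
χ² = 0.0750 + 0.0059 + 0.0283 + 0.4389 = 0.5481 ≈ 0.548

0.548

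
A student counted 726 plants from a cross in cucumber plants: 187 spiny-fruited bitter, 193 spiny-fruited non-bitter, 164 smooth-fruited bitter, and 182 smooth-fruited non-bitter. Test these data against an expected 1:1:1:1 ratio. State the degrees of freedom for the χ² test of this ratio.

A goodness-of-fit test with 4 phenotype classes has df = 4 − 1 = 3.

3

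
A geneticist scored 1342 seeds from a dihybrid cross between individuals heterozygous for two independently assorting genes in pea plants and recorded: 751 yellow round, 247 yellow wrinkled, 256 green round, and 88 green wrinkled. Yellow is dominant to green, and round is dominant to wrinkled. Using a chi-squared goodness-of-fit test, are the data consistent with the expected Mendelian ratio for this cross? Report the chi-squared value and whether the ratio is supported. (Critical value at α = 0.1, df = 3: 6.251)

0.384; consistent

A dihybrid F₂ with independent assortment and complete dominance at both loci gives a 9:3:3:1 phenotypic ratio.
Under the 9:3:3:1 hypothesis (Σ ratio = 16, N = 1342):
  yellow round: 1342 × 9/16 = 754.875
  yellow wrinkled: 1342 × 3/16 = 251.625
  green round: 1342 × 3/16 = 251.625
  green wrinkled: 1342 × 1/16 = 83.875
χ² = Σ (O − E)² / E
  yellow round: (751 − 754.875)² / 754.875 = 0.0199
  yellow wrinkled: (247 − 251.625)² / 251.625 = 0.0850
  green round: (256 − 251.625)² / 251.625 = 0.0761
  green wrinkled: (88 − 83.875)² / 83.875 = 0.2029
χ² = 0.0199 + 0.0850 + 0.0761 + 0.2029 = 0.3839 ≈ 0.384
Degrees of freedom = 4 − 1 = 3; critical value at α = 0.1 is 6.251.
Since 0.384 < 6.251, we fail to reject the null hypothesis — the data are consistent with the 9:3:3:1 ratio.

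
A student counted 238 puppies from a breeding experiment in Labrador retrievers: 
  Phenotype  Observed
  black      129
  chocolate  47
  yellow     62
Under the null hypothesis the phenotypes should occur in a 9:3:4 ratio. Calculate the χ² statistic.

Total ratio parts = 16. Expected numbers out of 238:
  black: 238 × 9/16 = 133.875
  chocolate: 238 × 3/16 = 44.625
  yellow: 238 × 4/16 = 59.5
χ² = Σ (O − E)² / E
  black: (129 − 133.875)² / 133.875 = 0.1775
  chocolate: (47 − 44.625)² / 44.625 = 0.1264
  yellow: (62 − 59.5)² / 59.5 = 0.1050
χ² = 0.1775 + 0.1264 + 0.1050 = 0.4089 ≈ 0.409

0.409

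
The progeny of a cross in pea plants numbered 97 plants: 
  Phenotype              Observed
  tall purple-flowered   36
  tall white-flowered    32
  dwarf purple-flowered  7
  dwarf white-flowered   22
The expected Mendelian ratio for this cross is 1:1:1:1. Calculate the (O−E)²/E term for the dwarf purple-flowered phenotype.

Expected counts for N = 97 under a 1:1:1:1 ratio (total parts = 4):
  tall purple-flowered: 97 × 1/4 = 24.25
  tall white-flowered: 97 × 1/4 = 24.25
  dwarf purple-flowered: 97 × 1/4 = 24.25
  dwarf white-flowered: 97 × 1/4 = 24.25
Contribution of dwarf purple-flowered: (7 − 24.25)² / 24.25 = 12.2706

12.271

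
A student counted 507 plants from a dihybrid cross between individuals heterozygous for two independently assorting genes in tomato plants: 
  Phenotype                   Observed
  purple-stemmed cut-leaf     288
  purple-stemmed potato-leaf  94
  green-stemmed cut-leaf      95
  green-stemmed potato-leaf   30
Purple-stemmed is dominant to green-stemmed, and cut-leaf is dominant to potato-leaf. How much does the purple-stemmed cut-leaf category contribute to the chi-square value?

0.028

A dihybrid F₂ with independent assortment and complete dominance at both loci gives a 9:3:3:1 phenotypic ratio.
Expected counts for N = 507 under a 9:3:3:1 ratio (total parts = 16):
  purple-stemmed cut-leaf: 507 × 9/16 = 285.1875
  purple-stemmed potato-leaf: 507 × 3/16 = 95.0625
  green-stemmed cut-leaf: 507 × 3/16 = 95.0625
  green-stemmed potato-leaf: 507 × 1/16 = 31.6875
Contribution of purple-stemmed cut-leaf: (288 − 285.1875)² / 285.1875 = 0.0277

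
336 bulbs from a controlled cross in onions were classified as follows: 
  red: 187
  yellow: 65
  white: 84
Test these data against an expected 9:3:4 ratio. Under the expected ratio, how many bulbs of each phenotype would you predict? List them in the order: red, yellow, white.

Expected counts for N = 336 under a 9:3:4 ratio (total parts = 16):
  red: 336 × 9/16 = 189
  yellow: 336 × 3/16 = 63
  white: 336 × 4/16 = 84

189, 63, 84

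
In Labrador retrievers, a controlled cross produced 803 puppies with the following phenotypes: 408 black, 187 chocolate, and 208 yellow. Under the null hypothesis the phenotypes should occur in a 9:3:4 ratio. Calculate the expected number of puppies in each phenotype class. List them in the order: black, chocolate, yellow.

451.6875, 150.5625, 200.75

Total ratio parts = 16. Expected numbers out of 803:
  black: 803 × 9/16 = 451.6875
  chocolate: 803 × 3/16 = 150.5625
  yellow: 803 × 4/16 = 200.75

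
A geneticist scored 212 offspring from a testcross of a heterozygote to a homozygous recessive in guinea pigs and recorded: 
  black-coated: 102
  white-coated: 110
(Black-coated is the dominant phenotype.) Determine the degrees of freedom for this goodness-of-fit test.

1

A testcross of a heterozygote (Aa × aa) gives a 1:1 phenotypic ratio.
A goodness-of-fit test with 2 phenotype classes has df = 2 − 1 = 1.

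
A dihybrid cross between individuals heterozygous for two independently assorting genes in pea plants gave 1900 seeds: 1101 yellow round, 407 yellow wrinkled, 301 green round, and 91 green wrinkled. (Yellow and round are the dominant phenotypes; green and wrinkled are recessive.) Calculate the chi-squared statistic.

23.256

A dihybrid F₂ with independent assortment and complete dominance at both loci gives a 9:3:3:1 phenotypic ratio.
Total ratio parts = 16. Expected numbers out of 1900:
  yellow round: 1900 × 9/16 = 1068.75
  yellow wrinkled: 1900 × 3/16 = 356.25
  green round: 1900 × 3/16 = 356.25
  green wrinkled: 1900 × 1/16 = 118.75
χ² = Σ (O − E)² / E
  yellow round: (1101 − 1068.75)² / 1068.75 = 0.9732
  yellow wrinkled: (407 − 356.25)² / 356.25 = 7.2296
  green round: (301 − 356.25)² / 356.25 = 8.5686
  green wrinkled: (91 − 118.75)² / 118.75 = 6.4847
χ² = 0.9732 + 7.2296 + 8.5686 + 6.4847 = 23.2561 ≈ 23.256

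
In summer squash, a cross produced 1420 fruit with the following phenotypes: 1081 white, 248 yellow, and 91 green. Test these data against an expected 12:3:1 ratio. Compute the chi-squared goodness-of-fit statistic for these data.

Under the 12:3:1 hypothesis (Σ ratio = 16, N = 1420):
  white: 1420 × 12/16 = 1065
  yellow: 1420 × 3/16 = 266.25
  green: 1420 × 1/16 = 88.75
χ² = Σ (O − E)² / E
  white: (1081 − 1065)² / 1065 = 0.2404
  yellow: (248 − 266.25)² / 266.25 = 1.2509
  green: (91 − 88.75)² / 88.75 = 0.0570
χ² = 0.2404 + 1.2509 + 0.0570 = 1.5483 ≈ 1.548

1.548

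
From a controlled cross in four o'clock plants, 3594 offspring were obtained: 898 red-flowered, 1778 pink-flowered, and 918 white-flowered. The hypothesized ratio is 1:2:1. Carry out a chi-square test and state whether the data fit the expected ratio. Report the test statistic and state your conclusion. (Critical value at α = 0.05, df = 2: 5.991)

Expected counts for N = 3594 under a 1:2:1 ratio (total parts = 4):
  red-flowered: 3594 × 1/4 = 898.5
  pink-flowered: 3594 × 2/4 = 1797
  white-flowered: 3594 × 1/4 = 898.5
χ² = Σ (O − E)² / E
  red-flowered: (898 − 898.5)² / 898.5 = 0.0003
  pink-flowered: (1778 − 1797)² / 1797 = 0.2009
  white-flowered: (918 − 898.5)² / 898.5 = 0.4232
χ² = 0.0003 + 0.2009 + 0.4232 = 0.6244 ≈ 0.624
Degrees of freedom = 3 − 1 = 2; critical value at α = 0.05 is 5.991.
Since 0.624 < 5.991, we fail to reject the null hypothesis — the data are consistent with the 1:2:1 ratio.

0.624; consistent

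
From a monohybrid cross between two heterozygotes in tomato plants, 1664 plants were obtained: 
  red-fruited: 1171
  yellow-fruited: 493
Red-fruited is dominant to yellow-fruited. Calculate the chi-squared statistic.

For a monohybrid cross between heterozygotes with complete dominance, the expected phenotypic ratio is 3:1.
The 3:1 ratio has 4 parts, so with N = 1664 the expected counts are:
  red-fruited: 1664 × 3/4 = 1248
  yellow-fruited: 1664 × 1/4 = 416
χ² = Σ (O − E)² / E
  red-fruited: (1171 − 1248)² / 1248 = 4.7508
  yellow-fruited: (493 − 416)² / 416 = 14.2524
χ² = 4.7508 + 14.2524 = 19.0032 ≈ 19.003

19.003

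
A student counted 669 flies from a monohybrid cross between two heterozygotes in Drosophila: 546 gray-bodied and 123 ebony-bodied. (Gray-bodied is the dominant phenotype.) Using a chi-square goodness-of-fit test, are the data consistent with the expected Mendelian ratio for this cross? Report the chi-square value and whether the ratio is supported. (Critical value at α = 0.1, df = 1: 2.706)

15.610; not consistent

For a monohybrid cross between heterozygotes with complete dominance, the expected phenotypic ratio is 3:1.
Total ratio parts = 4. Expected numbers out of 669:
  gray-bodied: 669 × 3/4 = 501.75
  ebony-bodied: 669 × 1/4 = 167.25
χ² = Σ (O − E)² / E
  gray-bodied: (546 − 501.75)² / 501.75 = 3.9025
  ebony-bodied: (123 − 167.25)² / 167.25 = 11.7074
χ² = 3.9025 + 11.7074 = 15.6099 ≈ 15.610
Degrees of freedom = 2 − 1 = 1; critical value at α = 0.1 is 2.706.
Since 15.610 > 2.706, we reject the null hypothesis — the data do not fit the 3:1 ratio.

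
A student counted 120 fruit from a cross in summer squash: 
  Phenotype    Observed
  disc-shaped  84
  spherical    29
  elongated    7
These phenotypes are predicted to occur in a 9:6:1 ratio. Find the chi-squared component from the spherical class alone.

5.689

Expected counts for N = 120 under a 9:6:1 ratio (total parts = 16):
  disc-shaped: 120 × 9/16 = 67.5
  spherical: 120 × 6/16 = 45
  elongated: 120 × 1/16 = 7.5
Contribution of spherical: (29 − 45)² / 45 = 5.6889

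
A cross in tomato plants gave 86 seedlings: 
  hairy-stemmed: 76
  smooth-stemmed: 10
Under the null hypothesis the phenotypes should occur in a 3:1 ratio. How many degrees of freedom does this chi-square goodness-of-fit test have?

A goodness-of-fit test with 2 phenotype classes has df = 2 − 1 = 1.

1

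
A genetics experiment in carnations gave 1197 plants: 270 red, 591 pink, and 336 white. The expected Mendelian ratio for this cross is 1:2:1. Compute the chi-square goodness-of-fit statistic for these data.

7.466

Total ratio parts = 4. Expected numbers out of 1197:
  red: 1197 × 1/4 = 299.25
  pink: 1197 × 2/4 = 598.5
  white: 1197 × 1/4 = 299.25
χ² = Σ (O − E)² / E
  red: (270 − 299.25)² / 299.25 = 2.8590
  pink: (591 − 598.5)² / 598.5 = 0.0940
  white: (336 − 299.25)² / 299.25 = 4.5132
χ² = 2.8590 + 0.0940 + 4.5132 = 7.4662 ≈ 7.466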